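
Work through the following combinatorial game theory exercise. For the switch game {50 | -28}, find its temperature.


The game is {50 | -28}, a switch {a | b} with numbers a > b.
Cooling {a | b} by t gives {a - t | b + t}, which stops being hot when a - t = b + t, i.e. at t = (a - b)/2. So the temperature of a switch is (a - b)/2.
Temperature = (Left option - Right option) / 2
= (50 - (-28)) / 2
= 78 / 2
= 39

39


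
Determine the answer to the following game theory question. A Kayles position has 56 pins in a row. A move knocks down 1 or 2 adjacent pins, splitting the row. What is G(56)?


Kayles: a move removes 1 or 2 adjacent pins from a contiguous row.
Removing pins from a row of k leaves two independent rows (a, b) with a + b = k - 1 (one pin) or a + b = k - 2 (two pins); an end removal gives a = 0.
By Sprague-Grundy, G(k) = mex{ G(a) XOR G(b) } over all these splits. G(0) = 0.
G(1): splits (0,0):0^0=0 -> mex({0}) = 1
G(2): splits (0,1):0^1=1 (0,0):0^0=0 -> mex({0, 1}) = 2
G(3): splits (0,2):0^2=2 (1,1):1^1=0 (0,1):0^1=1 -> mex({0, 1, 2}) = 3
G(4): splits (0,3):0^3=3 (1,2):1^2=3 (0,2):0^2=2 (1,1):1^1=0 -> mex({0, 2, 3}) = 1
G(5): splits (0,4):0^1=1 (1,3):1^3=2 (2,2):2^2=0 (0,3):0^3=3 (1,2):1^2=3 -> mex({0, 1, 2, 3}) = 4
G(6) = mex({0, 1, 2, 4}) = 3
G(7) = mex({0, 1, 3, 4, 5}) = 2
G(8) = mex({0, 2, 3, 5, 6}) = 1
G(9) = mex({0, 1, 2, 3, 6, 7}) = 4
G(10) = mex({0, 1, 3, 4, 5, 7}) = 2
G(11) = mex({0, 1, 2, 3, 4, 5}) = 6
G(12) = mex({0, 1, 2, 3, 5, 6, 7}) = 4
G(13) = mex({0, 2, 3, 4, 6, 7}) = 1
G(14) = mex({0, 1, 4, 5, 6, 7}) = 2
G(15) = mex({0, 1, 2, 3, 4, 5, 6}) = 7
G(16) = mex({0, 2, 3, 5, 6, 7}) = 1
G(17) = mex({0, 1, 2, 3, 5, 6, 7}) = 4
G(18) = mex({0, 1, 2, 4, 5, 6}) = 3
G(19) = mex({0, 1, 3, 4, 5, 7}) = 2
G(20) = mex({0, 2, 3, 4, 5, 6, 7}) = 1
G(21) = mex({0, 1, 2, 3, 5, 6, 7}) = 4
G(22) = mex({0, 1, 2, 3, 4, 5, 7}) = 6
G(23) = mex({0, 1, 2, 3, 4, 5, 6}) = 7
G(24) = mex({0, 1, 2, 3, 5, 6, 7}) = 4
G(25) = mex({0, 2, 3, 4, 6, 7}) = 1
G(26) = mex({0, 1, 3, 4, 5, 6, 7}) = 2
G(27) = mex({0, 1, 2, 3, 4, 5, 6, 7}) = 8
G(28) = mex({0, 1, 2, 3, 4, 6, 7, 8}) = 5
G(29) = mex({0, 1, 2, 3, 5, 6, 7, 8, 9}) = 4
G(30) = mex({0, 1, 2, 3, 4, 5, 6, 9, 10}) = 7
G(31) = mex({0, 1, 3, 4, 5, 7, 10, 11}) = 2
G(32) = mex({0, 2, 3, 4, 5, 6, 7, 9, 11}) = 1
G(33) = mex({0, 1, 2, 3, 4, 5, 6, 7, 9, 12}) = 8
G(34) = mex({0, 1, 2, 3, 4, 5, 7, 8, 11, 12}) = 6
G(35) = mex({0, 1, 2, 3, 4, 5, 6, 8, 9, 10, 11}) = 7
G(36) = mex({0, 1, 2, 3, 5, 6, 7, 9, 10}) = 4
G(37) = mex({0, 2, 3, 4, 6, 7, 9, 10, 11, 12}) = 1
G(38) = mex({0, 1, 3, 4, 5, 6, 7, 9, 10, 11, 12}) = 2
G(39) = mex({0, 1, 2, 4, 5, 6, 7, 9, 10, 12, 14}) = 3
G(40) = mex({0, 2, 3, 4, 6, 7, 11, 12, 14}) = 1
G(41) = mex({0, 1, 2, 3, 5, 6, 7, 9, 10, 11, 12}) = 4
G(42) = mex({0, 1, 2, 3, 4, 5, 6, 9, 10}) = 7
G(43) = mex({0, 1, 3, 4, 5, 7, 9, 10, 12, 15}) = 2
G(44) = mex({0, 2, 3, 4, 5, 6, 7, 9, 10, 12, 15}) = 1
G(45) = mex({0, 1, 2, 3, 4, 5, 6, 7, 9, 10, 12, 14}) = 8
G(46) = mex({0, 1, 3, 4, 5, 7, 8, 11, 12, 14}) = 2
G(47) = mex({0, 1, 2, 3, 4, 5, 6, 8, 9, 10, 11, 12}) = 7
G(48) = mex({0, 1, 2, 3, 5, 6, 7, 9, 10}) = 4
G(49) = mex({0, 2, 3, 4, 6, 7, 9, 10, 11, 12, 15}) = 1
G(50) = mex({0, 1, 4, 5, 6, 7, 9, 11, 12, 14, 15}) = 2
G(51) = mex({0, 1, 2, 3, 4, 5, 6, 7, 9, 12, 14, 15}) = 8
G(52) = mex({0, 2, 3, 4, 5, 6, 7, 8, 11, 12, 15}) = 1
G(53) = mex({0, 1, 2, 3, 5, 6, 7, 8, 9, 10, 11, 12}) = 4
G(54) = mex({0, 1, 2, 3, 4, 5, 6, 9, 10}) = 7
G(55) = mex({0, 1, 3, 4, 5, 7, 9, 10, 11, 12}) = 2
G(56) = mex({0, 2, 3, 4, 5, 6, 7, 9, 10, 11, 12, 13, 14}) = 1
Therefore G(56) = 1.

1


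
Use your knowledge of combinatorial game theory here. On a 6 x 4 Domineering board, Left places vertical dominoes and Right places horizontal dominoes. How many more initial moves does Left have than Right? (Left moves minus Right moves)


Board is 6 x 4 (rows x cols).
Left (vertical) placements: (rows-1) * cols = 5 * 4 = 20
Right (horizontal) placements: rows * (cols-1) = 6 * 3 = 18
Advantage = Left - Right = 20 - 18 = 2

2


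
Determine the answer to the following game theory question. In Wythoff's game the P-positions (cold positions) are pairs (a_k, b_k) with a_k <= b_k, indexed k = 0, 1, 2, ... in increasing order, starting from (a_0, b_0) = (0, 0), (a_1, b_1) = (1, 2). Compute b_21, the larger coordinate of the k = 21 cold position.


By Wythoff's theorem, a_k = floor(k * phi) and b_k = floor(k * phi^2) = a_k + k, where phi = (1 + sqrt(5))/2 is the golden ratio.
phi = (1 + sqrt(5))/2 = 1.618034
phi^2 = phi + 1 = 2.618034
k = 21
k * phi^2 = 21 * 2.618034 = 54.978714
b_21 = floor(k * phi^2) = 54 (check: a_21 + k = 33 + 21 = 54)

54


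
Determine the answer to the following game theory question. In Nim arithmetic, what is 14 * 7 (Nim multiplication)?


Nim multiplication is bilinear over XOR: (u XOR v) * w = (u*w) XOR (v*w).
So we split each operand into its bit components and XOR the pairwise Nim products.
14 = 2 + 4 + 8 (as XOR of powers of 2).
7 = 1 + 2 + 4 (as XOR of powers of 2).
Using the standard Nim-product table on single bits:
  2*2 = 3,   2*4 = 8,   2*8 = 12,
  4*4 = 6,   4*8 = 11,  8*8 = 13,
and  1*x = x (identity), k*l = l*k (commutative).
Pairwise Nim products:
  2 * 1 = 2
  2 * 2 = 3
  2 * 4 = 8
  4 * 1 = 4
  4 * 2 = 8
  4 * 4 = 6
  8 * 1 = 8
  8 * 2 = 12
  8 * 4 = 11
XOR them: 2 XOR 3 XOR 8 XOR 4 XOR 8 XOR 6 XOR 8 XOR 12 XOR 11 = 12.
Result: 14 * 7 = 12 (in Nim).

12


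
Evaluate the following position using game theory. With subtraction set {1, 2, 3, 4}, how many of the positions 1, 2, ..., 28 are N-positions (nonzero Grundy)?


Subtraction set S = {1, 2, 3, 4}, so G(n) = n mod 5.
G(n) = 0 when n is a multiple of 5.
Multiples of 5 in [1, 28]: 5
N-positions (nonzero Grundy) = 28 - 5 = 23

23


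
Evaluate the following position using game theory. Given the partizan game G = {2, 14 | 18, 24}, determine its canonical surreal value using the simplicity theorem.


Left options: {2, 14}, max = 14
Right options: {18, 24}, min = 18
All options are numbers and max(Left) < min(Right), so by the simplicity theorem the value is the simplest (earliest-born) number strictly between 14 and 18.
Integers 15 through 17 all lie strictly between 14 and 18.
Among integers, the simplest (lowest birthday = smallest |n|; 0 is born on day 0, +-n on day n) is 15.
No non-integer in the interval can be simpler: if x is a non-integer in the interval, then floor(x) or ceil(x) also lies in the interval (the interval contains an integer), and both are proper prefixes of x's sign expansion, i.e. born earlier. So the game value is 15.
Game value = 15

15


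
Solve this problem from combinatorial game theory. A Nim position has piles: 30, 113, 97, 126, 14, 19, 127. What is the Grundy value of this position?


We need the XOR (exclusive or) of all pile sizes.
After XOR-ing pile 1 (size 30): 0 XOR 30 = 30
After XOR-ing pile 2 (size 113): 30 XOR 113 = 111
After XOR-ing pile 3 (size 97): 111 XOR 97 = 14
After XOR-ing pile 4 (size 126): 14 XOR 126 = 112
After XOR-ing pile 5 (size 14): 112 XOR 14 = 126
After XOR-ing pile 6 (size 19): 126 XOR 19 = 109
After XOR-ing pile 7 (size 127): 109 XOR 127 = 18
The Nim-value of this position is 18.

18


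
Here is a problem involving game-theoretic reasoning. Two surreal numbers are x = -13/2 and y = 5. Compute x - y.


x = -13/2, y = 5
Converting to common denominator: 2
x = -13/2, y = 10/2
x - y = -13/2 - 5 = -23/2

-23/2


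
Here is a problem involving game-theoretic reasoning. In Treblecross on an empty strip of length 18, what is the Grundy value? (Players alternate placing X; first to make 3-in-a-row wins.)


Treblecross: place X on empty cells; 3-in-a-row wins.
Playing within two cells of an existing X lets the opponent win at once, so sensible play treats the cells i-2..i+2 around each X as dead. The player left with no safe cell loses, so this is a normal-play take-away game on strips of safe cells.
Placing X at cell i (0-indexed) of a strip of k safe cells leaves independent strips of sizes max(0, i-2) and max(0, k-i-3). Hence G(k) = mex{ G(max(0,i-2)) XOR G(max(0,k-i-3)) : 0 <= i < k }, with G(0) = 0.
G(1): splits (0,0):0^0=0 -> mex({0}) = 1
G(2): splits (0,0):0^0=0 -> mex({0}) = 1
G(3): splits (0,0):0^0=0 -> mex({0}) = 1
G(4): splits (0,1):0^1=1 (0,0):0^0=0 -> mex({0, 1}) = 2
G(5): splits (0,2):0^1=1 (0,1):0^1=1 (0,0):0^0=0 -> mex({0, 1}) = 2
G(6) = mex({1}) = 0
G(7) = mex({0, 1, 2}) = 3
G(8) = mex({0, 1, 2}) = 3
G(9) = mex({0, 2}) = 1
G(10) = mex({0, 2, 3}) = 1
G(11) = mex({0, 3}) = 1
G(12) = mex({1, 3}) = 0
G(13) = mex({0, 1, 2, 3}) = 4
G(14) = mex({0, 1, 2}) = 3
G(15) = mex({0, 1, 2}) = 3
G(16) = mex({0, 1, 2, 4}) = 3
G(17) = mex({0, 1, 3, 4}) = 2
G(18) = mex({0, 1, 3, 4}) = 2
Therefore G(18) = 2.

2


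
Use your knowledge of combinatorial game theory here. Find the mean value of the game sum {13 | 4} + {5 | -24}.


G1 = {13 | 4}, G2 = {5 | -24}
Each is a switch {a | b} with numbers a > b; its mean value is (a + b)/2, and mean value is additive over game sums: m(G1 + G2) = m(G1) + m(G2).
Mean of G1 = (13 + (4))/2 = 17/2 = 17/2
Mean of G2 = (5 + (-24))/2 = -19/2 = -19/2
Mean of G1 + G2 = 17/2 + -19/2 = -1

-1


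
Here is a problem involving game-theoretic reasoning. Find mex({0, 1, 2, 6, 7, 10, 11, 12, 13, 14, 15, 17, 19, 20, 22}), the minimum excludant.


Set = {0, 1, 2, 6, 7, 10, 11, 12, 13, 14, 15, 17, 19, 20, 22}
0 is in the set.
1 is in the set.
2 is in the set.
3 is NOT in the set. This is the mex.
mex = 3

3


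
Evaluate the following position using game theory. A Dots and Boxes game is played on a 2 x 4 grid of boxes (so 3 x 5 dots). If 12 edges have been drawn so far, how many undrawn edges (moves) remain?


Grid: 2 x 4 boxes, i.e. 3 rows and 5 columns of dots.
Horizontal edges: (rows + 1) * cols = 3 * 4 = 12
Vertical edges: rows * (cols + 1) = 2 * 5 = 10
Total edges: 12 + 10 = 22
Edges drawn: 12
Remaining: 22 - 12 = 10

10


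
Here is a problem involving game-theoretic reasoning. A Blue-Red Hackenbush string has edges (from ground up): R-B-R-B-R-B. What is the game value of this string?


Edges (from ground): R-B-R-B-R-B
By Berlekamp's sign-expansion rule, a Blue-Red Hackenbush stalk has the value of the surreal number whose sign sequence is the edge sequence with B -> + and R -> -.
Sign sequence: -+-+-+
Trace the sign expansion in the surreal number tree, starting from 0:
Edge 1: R (sign -) -> bounds (-inf, 0), value = -1
Edge 2: B (sign +) -> bounds (-1, 0), value = -1/2
Edge 3: R (sign -) -> bounds (-1, -1/2), value = -3/4
Edge 4: B (sign +) -> bounds (-3/4, -1/2), value = -5/8
Edge 5: R (sign -) -> bounds (-3/4, -5/8), value = -11/16
Edge 6: B (sign +) -> bounds (-11/16, -5/8), value = -21/32
Game value = -21/32

-21/32


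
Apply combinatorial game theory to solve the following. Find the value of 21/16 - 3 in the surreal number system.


x = 21/16, y = 3
Converting to common denominator: 16
x = 21/16, y = 48/16
x - y = 21/16 - 3 = -27/16

-27/16


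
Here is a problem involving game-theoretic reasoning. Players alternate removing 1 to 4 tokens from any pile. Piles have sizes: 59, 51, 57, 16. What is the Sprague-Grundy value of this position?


Subtraction set: {1, 2, 3, 4}
For this subtraction set, G(n) = n mod 5 (period = max + 1 = 5).
Pile 1 (size 59): G(59) = 59 mod 5 = 4
Pile 2 (size 51): G(51) = 51 mod 5 = 1
Pile 3 (size 57): G(57) = 57 mod 5 = 2
Pile 4 (size 16): G(16) = 16 mod 5 = 1
Total Grundy value = XOR of all: 4 XOR 1 XOR 2 XOR 1 = 6

6


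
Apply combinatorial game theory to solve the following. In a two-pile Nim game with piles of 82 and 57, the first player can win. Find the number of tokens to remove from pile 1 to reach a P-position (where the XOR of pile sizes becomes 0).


Piles: 82 and 57
Current XOR: 82 XOR 57 = 107 (non-zero, so this is an N-position).
To make the XOR zero, we need to find a move that balances the piles.
For pile 1 (size 82): target = 82 XOR 107 = 57
We reduce pile 1 from 82 to 57.
Tokens removed: 82 - 57 = 25
Verification: 57 XOR 57 = 0

25


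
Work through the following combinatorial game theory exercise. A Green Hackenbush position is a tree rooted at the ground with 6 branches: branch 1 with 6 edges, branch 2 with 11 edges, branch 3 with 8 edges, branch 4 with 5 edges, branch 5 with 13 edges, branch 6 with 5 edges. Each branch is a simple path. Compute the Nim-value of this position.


The tree has 6 branches from the ground vertex.
In Green Hackenbush, the Nim-value of a simple path of length k is k.
Branch 1: length 6, Nim-value = 6
Branch 2: length 11, Nim-value = 11
Branch 3: length 8, Nim-value = 8
Branch 4: length 5, Nim-value = 5
Branch 5: length 13, Nim-value = 13
Branch 6: length 5, Nim-value = 5
Total Nim-value = XOR of all branch values:
0 XOR 6 = 6
6 XOR 11 = 13
13 XOR 8 = 5
5 XOR 5 = 0
0 XOR 13 = 13
13 XOR 5 = 8
Nim-value of the tree = 8

8


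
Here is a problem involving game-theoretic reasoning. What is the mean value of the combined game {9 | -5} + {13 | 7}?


G1 = {9 | -5}, G2 = {13 | 7}
Each is a switch {a | b} with numbers a > b; its mean value is (a + b)/2, and mean value is additive over game sums: m(G1 + G2) = m(G1) + m(G2).
Mean of G1 = (9 + (-5))/2 = 4/2 = 2
Mean of G2 = (13 + (7))/2 = 20/2 = 10
Mean of G1 + G2 = 2 + 10 = 12

12


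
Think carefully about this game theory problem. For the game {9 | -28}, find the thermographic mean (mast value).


Game = {9 | -28}, a switch {a | b} with numbers a > b.
Its thermograph has left wall a - t and right wall b + t, which meet at t = (a - b)/2, where both equal (a + b)/2. So the mast (mean value) is at (a + b)/2.
Mean = (9 + (-28))/2 = -19/2 = -19/2

-19/2


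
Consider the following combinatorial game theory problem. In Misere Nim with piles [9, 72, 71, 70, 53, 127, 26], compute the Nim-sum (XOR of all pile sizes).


We need the XOR (exclusive or) of all pile sizes.
After XOR-ing pile 1 (size 9): 0 XOR 9 = 9
After XOR-ing pile 2 (size 72): 9 XOR 72 = 65
After XOR-ing pile 3 (size 71): 65 XOR 71 = 6
After XOR-ing pile 4 (size 70): 6 XOR 70 = 64
After XOR-ing pile 5 (size 53): 64 XOR 53 = 117
After XOR-ing pile 6 (size 127): 117 XOR 127 = 10
After XOR-ing pile 7 (size 26): 10 XOR 26 = 16
The Nim-value of this position is 16.

16


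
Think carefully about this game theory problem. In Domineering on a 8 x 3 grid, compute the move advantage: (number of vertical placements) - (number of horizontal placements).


Board is 8 x 3 (rows x cols).
Left (vertical) placements: (rows-1) * cols = 7 * 3 = 21
Right (horizontal) placements: rows * (cols-1) = 8 * 2 = 16
Advantage = Left - Right = 21 - 16 = 5

5


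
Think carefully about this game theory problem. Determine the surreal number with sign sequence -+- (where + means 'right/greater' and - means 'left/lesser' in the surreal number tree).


Sign expansion: -+-
Rule: track bounds (lo, hi), initially (-inf, +inf). On '+', the current value becomes lo and we move to the simplest number in (value, hi): value + 1 if hi = +inf, otherwise the midpoint (value + hi)/2. On '-', the current value becomes hi and we move to value - 1 if lo = -inf, otherwise the midpoint (lo + value)/2.
Start at 0.
Step 1: sign = -, move left. Bounds: (-inf, 0). Value = -1
Step 2: sign = +, move right. Bounds: (-1, 0). Value = -1/2
Step 3: sign = -, move left. Bounds: (-1, -1/2). Value = -3/4
The surreal number with sign expansion -+- is -3/4.

-3/4


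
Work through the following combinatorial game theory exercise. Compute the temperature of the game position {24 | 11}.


The game is {24 | 11}, a switch {a | b} with numbers a > b.
Cooling {a | b} by t gives {a - t | b + t}, which stops being hot when a - t = b + t, i.e. at t = (a - b)/2. So the temperature of a switch is (a - b)/2.
Temperature = (Left option - Right option) / 2
= (24 - (11)) / 2
= 13 / 2
= 13/2

13/2


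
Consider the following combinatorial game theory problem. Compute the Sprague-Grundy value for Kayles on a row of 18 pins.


Kayles: a move removes 1 or 2 adjacent pins from a contiguous row.
Removing pins from a row of k leaves two independent rows (a, b) with a + b = k - 1 (one pin) or a + b = k - 2 (two pins); an end removal gives a = 0.
By Sprague-Grundy, G(k) = mex{ G(a) XOR G(b) } over all these splits. G(0) = 0.
G(1): splits (0,0):0^0=0 -> mex({0}) = 1
G(2): splits (0,1):0^1=1 (0,0):0^0=0 -> mex({0, 1}) = 2
G(3): splits (0,2):0^2=2 (1,1):1^1=0 (0,1):0^1=1 -> mex({0, 1, 2}) = 3
G(4): splits (0,3):0^3=3 (1,2):1^2=3 (0,2):0^2=2 (1,1):1^1=0 -> mex({0, 2, 3}) = 1
G(5): splits (0,4):0^1=1 (1,3):1^3=2 (2,2):2^2=0 (0,3):0^3=3 (1,2):1^2=3 -> mex({0, 1, 2, 3}) = 4
G(6) = mex({0, 1, 2, 4}) = 3
G(7) = mex({0, 1, 3, 4, 5}) = 2
G(8) = mex({0, 2, 3, 5, 6}) = 1
G(9) = mex({0, 1, 2, 3, 6, 7}) = 4
G(10) = mex({0, 1, 3, 4, 5, 7}) = 2
G(11) = mex({0, 1, 2, 3, 4, 5}) = 6
G(12) = mex({0, 1, 2, 3, 5, 6, 7}) = 4
G(13) = mex({0, 2, 3, 4, 6, 7}) = 1
G(14) = mex({0, 1, 4, 5, 6, 7}) = 2
G(15) = mex({0, 1, 2, 3, 4, 5, 6}) = 7
G(16) = mex({0, 2, 3, 5, 6, 7}) = 1
G(17) = mex({0, 1, 2, 3, 5, 6, 7}) = 4
G(18) = mex({0, 1, 2, 4, 5, 6}) = 3
Therefore G(18) = 3.

3


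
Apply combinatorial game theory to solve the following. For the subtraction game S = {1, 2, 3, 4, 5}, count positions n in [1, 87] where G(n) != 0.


Subtraction set S = {1, 2, 3, 4, 5}, so G(n) = n mod 6.
G(n) = 0 when n is a multiple of 6.
Multiples of 6 in [1, 87]: 14
N-positions (nonzero Grundy) = 87 - 14 = 73

73


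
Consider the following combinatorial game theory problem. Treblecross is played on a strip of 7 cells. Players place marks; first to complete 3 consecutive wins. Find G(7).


Treblecross: place X on empty cells; 3-in-a-row wins.
Playing within two cells of an existing X lets the opponent win at once, so sensible play treats the cells i-2..i+2 around each X as dead. The player left with no safe cell loses, so this is a normal-play take-away game on strips of safe cells.
Placing X at cell i (0-indexed) of a strip of k safe cells leaves independent strips of sizes max(0, i-2) and max(0, k-i-3). Hence G(k) = mex{ G(max(0,i-2)) XOR G(max(0,k-i-3)) : 0 <= i < k }, with G(0) = 0.
G(1): splits (0,0):0^0=0 -> mex({0}) = 1
G(2): splits (0,0):0^0=0 -> mex({0}) = 1
G(3): splits (0,0):0^0=0 -> mex({0}) = 1
G(4): splits (0,1):0^1=1 (0,0):0^0=0 -> mex({0, 1}) = 2
G(5): splits (0,2):0^1=1 (0,1):0^1=1 (0,0):0^0=0 -> mex({0, 1}) = 2
G(6) = mex({1}) = 0
G(7) = mex({0, 1, 2}) = 3
Therefore G(7) = 3.

3


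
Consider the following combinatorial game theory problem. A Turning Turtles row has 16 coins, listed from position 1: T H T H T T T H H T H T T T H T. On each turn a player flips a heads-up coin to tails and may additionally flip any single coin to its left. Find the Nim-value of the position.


Coins: T H T H T T T H H T H T T T H T
Key fact: a single head at position k behaves exactly like a Nim heap of size k (turning it to T and optionally flipping a coin at j < k corresponds to moving the heap from k to j, or to 0), and heads combine as a disjunctive sum (two heads at the same place would cancel, matching j XOR j = 0). So the Nim-value is the XOR of the 1-indexed positions of the heads.
Face-up positions (1-indexed): [2, 4, 8, 9, 11, 15]
XOR 0 with 2: 0 XOR 2 = 2
XOR 2 with 4: 2 XOR 4 = 6
XOR 6 with 8: 6 XOR 8 = 14
XOR 14 with 9: 14 XOR 9 = 7
XOR 7 with 11: 7 XOR 11 = 12
XOR 12 with 15: 12 XOR 15 = 3
Nim-value = 3

3


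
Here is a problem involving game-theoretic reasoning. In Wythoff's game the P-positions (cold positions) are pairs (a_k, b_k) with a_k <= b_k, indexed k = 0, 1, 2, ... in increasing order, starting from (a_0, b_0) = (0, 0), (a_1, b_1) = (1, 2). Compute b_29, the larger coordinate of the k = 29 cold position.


By Wythoff's theorem, a_k = floor(k * phi) and b_k = floor(k * phi^2) = a_k + k, where phi = (1 + sqrt(5))/2 is the golden ratio.
phi = (1 + sqrt(5))/2 = 1.618034
phi^2 = phi + 1 = 2.618034
k = 29
k * phi^2 = 29 * 2.618034 = 75.922986
b_29 = floor(k * phi^2) = 75 (check: a_29 + k = 46 + 29 = 75)

75


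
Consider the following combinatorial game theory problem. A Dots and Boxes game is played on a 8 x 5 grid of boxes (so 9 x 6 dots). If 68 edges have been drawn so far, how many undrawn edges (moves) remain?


Grid: 8 x 5 boxes, i.e. 9 rows and 6 columns of dots.
Horizontal edges: (rows + 1) * cols = 9 * 5 = 45
Vertical edges: rows * (cols + 1) = 8 * 6 = 48
Total edges: 45 + 48 = 93
Edges drawn: 68
Remaining: 93 - 68 = 25

25


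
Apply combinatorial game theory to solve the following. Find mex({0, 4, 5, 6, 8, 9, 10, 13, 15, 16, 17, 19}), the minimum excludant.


Set = {0, 4, 5, 6, 8, 9, 10, 13, 15, 16, 17, 19}
0 is in the set.
1 is NOT in the set. This is the mex.
mex = 1

1


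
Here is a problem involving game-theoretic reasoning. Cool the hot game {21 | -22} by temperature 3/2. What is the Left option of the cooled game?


Original game: {21 | -22} (a switch {a | b} with a > b).
Cooling by t (for t below the temperature (a - b)/2 = 43/2) taxes each move by t: {a | b} cooled by t is {a - t | b + t}.
Cooling amount: t = 3/2
Cooled Left option: 21 - 3/2 = 39/2
Cooled Right option: -22 + 3/2 = -41/2
Cooled game: {39/2 | -41/2}
Left option = 39/2

39/2


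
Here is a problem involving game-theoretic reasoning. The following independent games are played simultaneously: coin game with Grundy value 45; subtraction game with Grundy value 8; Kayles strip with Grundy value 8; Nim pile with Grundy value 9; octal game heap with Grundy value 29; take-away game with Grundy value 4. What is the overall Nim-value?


By the Sprague-Grundy theorem, the Grundy value of a sum of games is the XOR of individual Grundy values.
coin game: Grundy value = 45. Running XOR: 0 XOR 45 = 45
subtraction game: Grundy value = 8. Running XOR: 45 XOR 8 = 37
Kayles strip: Grundy value = 8. Running XOR: 37 XOR 8 = 45
Nim pile: Grundy value = 9. Running XOR: 45 XOR 9 = 36
octal game heap: Grundy value = 29. Running XOR: 36 XOR 29 = 57
take-away game: Grundy value = 4. Running XOR: 57 XOR 4 = 61
The combined Grundy value is 61.

61


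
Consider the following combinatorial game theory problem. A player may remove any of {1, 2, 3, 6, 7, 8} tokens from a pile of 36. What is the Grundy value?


The subtraction set is S = {1, 2, 3, 6, 7, 8}.
G(k) = mex{ G(k - s) : s in S, s <= k }. We compute iteratively: G(0) = 0.
G(1) = mex({0}) = 1
G(2) = mex({0, 1}) = 2
G(3) = mex({0, 1, 2}) = 3
G(4) = mex({1, 2, 3}) = 0
G(5) = mex({0, 2, 3}) = 1
G(6) = mex({0, 1, 3}) = 2
G(7) = mex({0, 1, 2}) = 3
G(8) = mex({0, 1, 2, 3}) = 4
G(9) = mex({1, 2, 3, 4}) = 0
G(10) = mex({0, 2, 3, 4}) = 1
G(11) = mex({0, 1, 3, 4}) = 2
G(12) = mex({0, 1, 2}) = 3
G(13) = mex({1, 2, 3}) = 0
G(14) = mex({0, 2, 3, 4}) = 1
G(15) = mex({0, 1, 3, 4}) = 2
G(16) = mex({0, 1, 2, 4}) = 3
Observe that G(9)..G(16) = 0, 1, 2, 3, 0, 1, 2, 3 repeats G(0)..G(7) = 0, 1, 2, 3, 0, 1, 2, 3.
For k >= max(S) = 8, G(k) is determined by the previous 8 values G(k-8)..G(k-1); a window of 8 consecutive values has recurred shifted by 9, so by induction G(k + 9) = G(k) for all k >= 0: the sequence is periodic from the start with period 9.
One period: G(0..8) = 0, 1, 2, 3, 0, 1, 2, 3, 4.
36 mod 9 = 0, so G(36) = G(0) = 0.

0


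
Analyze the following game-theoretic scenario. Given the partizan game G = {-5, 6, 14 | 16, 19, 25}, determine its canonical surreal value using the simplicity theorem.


Left options: {-5, 6, 14}, max = 14
Right options: {16, 19, 25}, min = 16
All options are numbers and max(Left) < min(Right), so by the simplicity theorem the value is the simplest (earliest-born) number strictly between 14 and 16.
The only integer strictly between 14 and 16 is 15.
No non-integer in the interval can be simpler: if x is a non-integer in the interval, then floor(x) or ceil(x) also lies in the interval (the interval contains an integer), and both are proper prefixes of x's sign expansion, i.e. born earlier. So the game value is 15.
Game value = 15

15


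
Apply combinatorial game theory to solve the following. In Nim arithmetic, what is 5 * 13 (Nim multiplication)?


Nim multiplication is bilinear over XOR: (u XOR v) * w = (u*w) XOR (v*w).
So we split each operand into its bit components and XOR the pairwise Nim products.
5 = 1 + 4 (as XOR of powers of 2).
13 = 1 + 4 + 8 (as XOR of powers of 2).
Using the standard Nim-product table on single bits:
  2*2 = 3,   2*4 = 8,   2*8 = 12,
  4*4 = 6,   4*8 = 11,  8*8 = 13,
and  1*x = x (identity), k*l = l*k (commutative).
Pairwise Nim products:
  1 * 1 = 1
  1 * 4 = 4
  1 * 8 = 8
  4 * 1 = 4
  4 * 4 = 6
  4 * 8 = 11
XOR them: 1 XOR 4 XOR 8 XOR 4 XOR 6 XOR 11 = 4.
Result: 5 * 13 = 4 (in Nim).

4


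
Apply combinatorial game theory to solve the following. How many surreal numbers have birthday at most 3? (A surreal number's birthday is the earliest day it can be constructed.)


Day 0: {|} = 0 is born. Count = 1.
Day n: the number of surreal numbers born by day n is 2^(n+1) - 1.
By day 0: 2^1 - 1 = 1
By day 1: 2^2 - 1 = 3
By day 2: 2^3 - 1 = 7
By day 3: 2^4 - 1 = 15
By day 3: 15 surreal numbers.

15


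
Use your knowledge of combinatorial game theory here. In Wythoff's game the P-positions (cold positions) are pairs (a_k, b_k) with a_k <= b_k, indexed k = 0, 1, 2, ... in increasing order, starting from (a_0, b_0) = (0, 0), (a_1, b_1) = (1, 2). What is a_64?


By Wythoff's theorem, a_k = floor(k * phi) and b_k = floor(k * phi^2) = a_k + k, where phi = (1 + sqrt(5))/2 is the golden ratio.
phi = (1 + sqrt(5))/2 = 1.618034
k = 64
k * phi = 64 * 1.618034 = 103.554175
a_64 = floor(k * phi) = 103

103


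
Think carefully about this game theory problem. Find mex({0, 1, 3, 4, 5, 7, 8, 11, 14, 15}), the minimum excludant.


Set = {0, 1, 3, 4, 5, 7, 8, 11, 14, 15}
0 is in the set.
1 is in the set.
2 is NOT in the set. This is the mex.
mex = 2

2


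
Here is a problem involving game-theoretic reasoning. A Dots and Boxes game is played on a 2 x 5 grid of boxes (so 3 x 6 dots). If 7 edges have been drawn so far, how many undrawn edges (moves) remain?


Grid: 2 x 5 boxes, i.e. 3 rows and 6 columns of dots.
Horizontal edges: (rows + 1) * cols = 3 * 5 = 15
Vertical edges: rows * (cols + 1) = 2 * 6 = 12
Total edges: 15 + 12 = 27
Edges drawn: 7
Remaining: 27 - 7 = 20

20


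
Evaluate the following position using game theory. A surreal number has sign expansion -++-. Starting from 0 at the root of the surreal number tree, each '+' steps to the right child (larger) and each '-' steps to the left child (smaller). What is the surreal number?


Sign expansion: -++-
Rule: track bounds (lo, hi), initially (-inf, +inf). On '+', the current value becomes lo and we move to the simplest number in (value, hi): value + 1 if hi = +inf, otherwise the midpoint (value + hi)/2. On '-', the current value becomes hi and we move to value - 1 if lo = -inf, otherwise the midpoint (lo + value)/2.
Start at 0.
Step 1: sign = -, move left. Bounds: (-inf, 0). Value = -1
Step 2: sign = +, move right. Bounds: (-1, 0). Value = -1/2
Step 3: sign = +, move right. Bounds: (-1/2, 0). Value = -1/4
Step 4: sign = -, move left. Bounds: (-1/2, -1/4). Value = -3/8
The surreal number with sign expansion -++- is -3/8.

-3/8


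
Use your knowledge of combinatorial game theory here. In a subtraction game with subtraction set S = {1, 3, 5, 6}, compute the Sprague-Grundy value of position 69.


The subtraction set is S = {1, 3, 5, 6}.
G(k) = mex{ G(k - s) : s in S, s <= k }. We compute iteratively: G(0) = 0.
G(1) = mex({0}) = 1
G(2) = mex({1}) = 0
G(3) = mex({0}) = 1
G(4) = mex({1}) = 0
G(5) = mex({0}) = 1
G(6) = mex({0, 1}) = 2
G(7) = mex({0, 1, 2}) = 3
G(8) = mex({0, 1, 3}) = 2
G(9) = mex({0, 1, 2}) = 3
G(10) = mex({0, 1, 3}) = 2
G(11) = mex({1, 2}) = 0
G(12) = mex({0, 2, 3}) = 1
G(13) = mex({1, 2, 3}) = 0
G(14) = mex({0, 2, 3}) = 1
G(15) = mex({1, 2, 3}) = 0
G(16) = mex({0, 2}) = 1
Observe that G(11)..G(16) = 0, 1, 0, 1, 0, 1 repeats G(0)..G(5) = 0, 1, 0, 1, 0, 1.
For k >= max(S) = 6, G(k) is determined by the previous 6 values G(k-6)..G(k-1); a window of 6 consecutive values has recurred shifted by 11, so by induction G(k + 11) = G(k) for all k >= 0: the sequence is periodic from the start with period 11.
One period: G(0..10) = 0, 1, 0, 1, 0, 1, 2, 3, 2, 3, 2.
69 mod 11 = 3, so G(69) = G(3) = 1.

1


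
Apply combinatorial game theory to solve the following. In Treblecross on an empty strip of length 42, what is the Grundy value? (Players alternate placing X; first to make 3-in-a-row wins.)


Treblecross: place X on empty cells; 3-in-a-row wins.
Playing within two cells of an existing X lets the opponent win at once, so sensible play treats the cells i-2..i+2 around each X as dead. The player left with no safe cell loses, so this is a normal-play take-away game on strips of safe cells.
Placing X at cell i (0-indexed) of a strip of k safe cells leaves independent strips of sizes max(0, i-2) and max(0, k-i-3). Hence G(k) = mex{ G(max(0,i-2)) XOR G(max(0,k-i-3)) : 0 <= i < k }, with G(0) = 0.
G(1): splits (0,0):0^0=0 -> mex({0}) = 1
G(2): splits (0,0):0^0=0 -> mex({0}) = 1
G(3): splits (0,0):0^0=0 -> mex({0}) = 1
G(4): splits (0,1):0^1=1 (0,0):0^0=0 -> mex({0, 1}) = 2
G(5): splits (0,2):0^1=1 (0,1):0^1=1 (0,0):0^0=0 -> mex({0, 1}) = 2
G(6) = mex({1}) = 0
G(7) = mex({0, 1, 2}) = 3
G(8) = mex({0, 1, 2}) = 3
G(9) = mex({0, 2}) = 1
G(10) = mex({0, 2, 3}) = 1
G(11) = mex({0, 3}) = 1
G(12) = mex({1, 3}) = 0
G(13) = mex({0, 1, 2, 3}) = 4
G(14) = mex({0, 1, 2}) = 3
G(15) = mex({0, 1, 2}) = 3
G(16) = mex({0, 1, 2, 4}) = 3
G(17) = mex({0, 1, 3, 4}) = 2
G(18) = mex({0, 1, 3, 4}) = 2
G(19) = mex({0, 1, 3, 5}) = 2
G(20) = mex({0, 1, 2, 3, 5}) = 4
G(21) = mex({0, 1, 2, 3, 5}) = 4
G(22) = mex({1, 2, 6}) = 0
G(23) = mex({0, 1, 2, 3, 4, 6}) = 5
G(24) = mex({0, 1, 2, 3, 4}) = 5
G(25) = mex({0, 1, 3, 4, 7}) = 2
G(26) = mex({0, 1, 3, 4, 5, 7}) = 2
G(27) = mex({0, 1, 3, 5}) = 2
G(28) = mex({0, 1, 2, 5}) = 3
G(29) = mex({0, 1, 2, 4, 5, 6}) = 3
G(30) = mex({1, 2, 4, 6}) = 0
G(31) = mex({0, 1, 2, 3, 4, 6}) = 5
G(32) = mex({1, 2, 3, 4, 7}) = 0
G(33) = mex({0, 3, 7}) = 1
G(34) = mex({0, 2, 3, 5, 7}) = 1
G(35) = mex({0, 2, 3, 5, 6}) = 1
G(36) = mex({0, 1, 2, 5, 6}) = 3
G(37) = mex({0, 1, 2, 4, 5, 6}) = 3
G(38) = mex({0, 1, 2, 4}) = 3
G(39) = mex({0, 1, 2, 3, 4, 7}) = 5
G(40) = mex({0, 1, 2, 3, 4, 5, 7}) = 6
G(41) = mex({0, 1, 2, 3, 5, 7}) = 4
G(42) = mex({0, 1, 2, 3, 5, 6, 7}) = 4
Therefore G(42) = 4.

4


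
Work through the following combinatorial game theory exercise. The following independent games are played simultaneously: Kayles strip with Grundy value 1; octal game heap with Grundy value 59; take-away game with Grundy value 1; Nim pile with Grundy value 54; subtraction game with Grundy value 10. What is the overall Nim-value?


By the Sprague-Grundy theorem, the Grundy value of a sum of games is the XOR of individual Grundy values.
Kayles strip: Grundy value = 1. Running XOR: 0 XOR 1 = 1
octal game heap: Grundy value = 59. Running XOR: 1 XOR 59 = 58
take-away game: Grundy value = 1. Running XOR: 58 XOR 1 = 59
Nim pile: Grundy value = 54. Running XOR: 59 XOR 54 = 13
subtraction game: Grundy value = 10. Running XOR: 13 XOR 10 = 7
The combined Grundy value is 7.

7


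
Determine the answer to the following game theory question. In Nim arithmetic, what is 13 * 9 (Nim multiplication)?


Nim multiplication is bilinear over XOR: (u XOR v) * w = (u*w) XOR (v*w).
So we split each operand into its bit components and XOR the pairwise Nim products.
13 = 1 + 4 + 8 (as XOR of powers of 2).
9 = 1 + 8 (as XOR of powers of 2).
Using the standard Nim-product table on single bits:
  2*2 = 3,   2*4 = 8,   2*8 = 12,
  4*4 = 6,   4*8 = 11,  8*8 = 13,
and  1*x = x (identity), k*l = l*k (commutative).
Pairwise Nim products:
  1 * 1 = 1
  1 * 8 = 8
  4 * 1 = 4
  4 * 8 = 11
  8 * 1 = 8
  8 * 8 = 13
XOR them: 1 XOR 8 XOR 4 XOR 11 XOR 8 XOR 13 = 3.
Result: 13 * 9 = 3 (in Nim).

3


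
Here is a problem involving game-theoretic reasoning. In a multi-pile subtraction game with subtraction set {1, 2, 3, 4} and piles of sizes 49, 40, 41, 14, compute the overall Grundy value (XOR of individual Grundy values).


Subtraction set: {1, 2, 3, 4}
For this subtraction set, G(n) = n mod 5 (period = max + 1 = 5).
Pile 1 (size 49): G(49) = 49 mod 5 = 4
Pile 2 (size 40): G(40) = 40 mod 5 = 0
Pile 3 (size 41): G(41) = 41 mod 5 = 1
Pile 4 (size 14): G(14) = 14 mod 5 = 4
Total Grundy value = XOR of all: 4 XOR 0 XOR 1 XOR 4 = 1

1


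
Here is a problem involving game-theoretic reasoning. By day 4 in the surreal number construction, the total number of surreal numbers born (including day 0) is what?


Day 0: {|} = 0 is born. Count = 1.
Day n: the number of surreal numbers born by day n is 2^(n+1) - 1.
By day 0: 2^1 - 1 = 1
By day 1: 2^2 - 1 = 3
By day 2: 2^3 - 1 = 7
By day 3: 2^4 - 1 = 15
By day 4: 2^5 - 1 = 31
By day 4: 31 surreal numbers.

31


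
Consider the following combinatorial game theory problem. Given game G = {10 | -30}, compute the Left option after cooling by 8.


Original game: {10 | -30} (a switch {a | b} with a > b).
Cooling by t (for t below the temperature (a - b)/2 = 20) taxes each move by t: {a | b} cooled by t is {a - t | b + t}.
Cooling amount: t = 8
Cooled Left option: 10 - 8 = 2
Cooled Right option: -30 + 8 = -22
Cooled game: {2 | -22}
Left option = 2

2


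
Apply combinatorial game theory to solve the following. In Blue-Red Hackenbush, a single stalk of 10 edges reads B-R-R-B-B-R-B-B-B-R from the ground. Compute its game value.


Edges (from ground): B-R-R-B-B-R-B-B-B-R
By Berlekamp's sign-expansion rule, a Blue-Red Hackenbush stalk has the value of the surreal number whose sign sequence is the edge sequence with B -> + and R -> -.
Sign sequence: +--++-+++-
Trace the sign expansion in the surreal number tree, starting from 0:
Edge 1: B (sign +) -> bounds (0, +inf), value = 1
Edge 2: R (sign -) -> bounds (0, 1), value = 1/2
Edge 3: R (sign -) -> bounds (0, 1/2), value = 1/4
Edge 4: B (sign +) -> bounds (1/4, 1/2), value = 3/8
Edge 5: B (sign +) -> bounds (3/8, 1/2), value = 7/16
Edge 6: R (sign -) -> bounds (3/8, 7/16), value = 13/32
Edge 7: B (sign +) -> bounds (13/32, 7/16), value = 27/64
Edge 8: B (sign +) -> bounds (27/64, 7/16), value = 55/128
Edge 9: B (sign +) -> bounds (55/128, 7/16), value = 111/256
Edge 10: R (sign -) -> bounds (55/128, 111/256), value = 221/512
Game value = 221/512

221/512


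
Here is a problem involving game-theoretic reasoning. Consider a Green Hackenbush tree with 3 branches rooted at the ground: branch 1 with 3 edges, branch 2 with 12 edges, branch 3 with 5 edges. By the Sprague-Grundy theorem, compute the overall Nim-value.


The tree has 3 branches from the ground vertex.
In Green Hackenbush, the Nim-value of a simple path of length k is k.
Branch 1: length 3, Nim-value = 3
Branch 2: length 12, Nim-value = 12
Branch 3: length 5, Nim-value = 5
Total Nim-value = XOR of all branch values:
0 XOR 3 = 3
3 XOR 12 = 15
15 XOR 5 = 10
Nim-value of the tree = 10

10


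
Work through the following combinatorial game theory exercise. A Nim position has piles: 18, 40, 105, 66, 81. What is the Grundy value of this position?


We need the XOR (exclusive or) of all pile sizes.
After XOR-ing pile 1 (size 18): 0 XOR 18 = 18
After XOR-ing pile 2 (size 40): 18 XOR 40 = 58
After XOR-ing pile 3 (size 105): 58 XOR 105 = 83
After XOR-ing pile 4 (size 66): 83 XOR 66 = 17
After XOR-ing pile 5 (size 81): 17 XOR 81 = 64
The Nim-value of this position is 64.

64


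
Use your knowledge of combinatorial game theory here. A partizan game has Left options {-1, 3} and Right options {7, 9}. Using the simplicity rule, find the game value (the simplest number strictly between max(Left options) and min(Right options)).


Left options: {-1, 3}, max = 3
Right options: {7, 9}, min = 7
All options are numbers and max(Left) < min(Right), so by the simplicity theorem the value is the simplest (earliest-born) number strictly between 3 and 7.
Integers 4 through 6 all lie strictly between 3 and 7.
Among integers, the simplest (lowest birthday = smallest |n|; 0 is born on day 0, +-n on day n) is 4.
No non-integer in the interval can be simpler: if x is a non-integer in the interval, then floor(x) or ceil(x) also lies in the interval (the interval contains an integer), and both are proper prefixes of x's sign expansion, i.e. born earlier. So the game value is 4.
Game value = 4

4


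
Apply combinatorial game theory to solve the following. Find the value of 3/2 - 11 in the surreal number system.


x = 3/2, y = 11
Converting to common denominator: 2
x = 3/2, y = 22/2
x - y = 3/2 - 11 = -19/2

-19/2


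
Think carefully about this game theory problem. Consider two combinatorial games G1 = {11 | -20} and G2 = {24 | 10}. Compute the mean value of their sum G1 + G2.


G1 = {11 | -20}, G2 = {24 | 10}
Each is a switch {a | b} with numbers a > b; its mean value is (a + b)/2, and mean value is additive over game sums: m(G1 + G2) = m(G1) + m(G2).
Mean of G1 = (11 + (-20))/2 = -9/2 = -9/2
Mean of G2 = (24 + (10))/2 = 34/2 = 17
Mean of G1 + G2 = -9/2 + 17 = 25/2

25/2


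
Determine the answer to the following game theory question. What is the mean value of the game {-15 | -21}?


Game = {-15 | -21}, a switch {a | b} with numbers a > b.
Its thermograph has left wall a - t and right wall b + t, which meet at t = (a - b)/2, where both equal (a + b)/2. So the mast (mean value) is at (a + b)/2.
Mean = (-15 + (-21))/2 = -36/2 = -18

-18


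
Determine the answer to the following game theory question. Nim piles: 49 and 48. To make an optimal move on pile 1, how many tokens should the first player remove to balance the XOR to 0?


Piles: 49 and 48
Current XOR: 49 XOR 48 = 1 (non-zero, so this is an N-position).
To make the XOR zero, we need to find a move that balances the piles.
For pile 1 (size 49): target = 49 XOR 1 = 48
We reduce pile 1 from 49 to 48.
Tokens removed: 49 - 48 = 1
Verification: 48 XOR 48 = 0

1


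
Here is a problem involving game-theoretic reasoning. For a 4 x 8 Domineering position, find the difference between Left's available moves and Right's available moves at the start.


Board is 4 x 8 (rows x cols).
Left (vertical) placements: (rows-1) * cols = 3 * 8 = 24
Right (horizontal) placements: rows * (cols-1) = 4 * 7 = 28
Advantage = Left - Right = 24 - 28 = -4

-4


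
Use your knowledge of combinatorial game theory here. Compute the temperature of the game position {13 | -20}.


The game is {13 | -20}, a switch {a | b} with numbers a > b.
Cooling {a | b} by t gives {a - t | b + t}, which stops being hot when a - t = b + t, i.e. at t = (a - b)/2. So the temperature of a switch is (a - b)/2.
Temperature = (Left option - Right option) / 2
= (13 - (-20)) / 2
= 33 / 2
= 33/2

33/2


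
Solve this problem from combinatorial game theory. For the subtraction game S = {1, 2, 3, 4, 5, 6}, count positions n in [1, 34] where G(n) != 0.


Subtraction set S = {1, 2, 3, 4, 5, 6}, so G(n) = n mod 7.
G(n) = 0 when n is a multiple of 7.
Multiples of 7 in [1, 34]: 4
N-positions (nonzero Grundy) = 34 - 4 = 30

30


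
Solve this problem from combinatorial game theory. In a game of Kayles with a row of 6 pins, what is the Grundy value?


Kayles: a move removes 1 or 2 adjacent pins from a contiguous row.
Removing pins from a row of k leaves two independent rows (a, b) with a + b = k - 1 (one pin) or a + b = k - 2 (two pins); an end removal gives a = 0.
By Sprague-Grundy, G(k) = mex{ G(a) XOR G(b) } over all these splits. G(0) = 0.
G(1): splits (0,0):0^0=0 -> mex({0}) = 1
G(2): splits (0,1):0^1=1 (0,0):0^0=0 -> mex({0, 1}) = 2
G(3): splits (0,2):0^2=2 (1,1):1^1=0 (0,1):0^1=1 -> mex({0, 1, 2}) = 3
G(4): splits (0,3):0^3=3 (1,2):1^2=3 (0,2):0^2=2 (1,1):1^1=0 -> mex({0, 2, 3}) = 1
G(5): splits (0,4):0^1=1 (1,3):1^3=2 (2,2):2^2=0 (0,3):0^3=3 (1,2):1^2=3 -> mex({0, 1, 2, 3}) = 4
G(6) = mex({0, 1, 2, 4}) = 3
Therefore G(6) = 3.

3


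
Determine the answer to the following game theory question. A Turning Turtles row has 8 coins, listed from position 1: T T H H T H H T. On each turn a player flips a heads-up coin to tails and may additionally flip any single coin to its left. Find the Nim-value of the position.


Coins: T T H H T H H T
Key fact: a single head at position k behaves exactly like a Nim heap of size k (turning it to T and optionally flipping a coin at j < k corresponds to moving the heap from k to j, or to 0), and heads combine as a disjunctive sum (two heads at the same place would cancel, matching j XOR j = 0). So the Nim-value is the XOR of the 1-indexed positions of the heads.
Face-up positions (1-indexed): [3, 4, 6, 7]
XOR 0 with 3: 0 XOR 3 = 3
XOR 3 with 4: 3 XOR 4 = 7
XOR 7 with 6: 7 XOR 6 = 1
XOR 1 with 7: 1 XOR 7 = 6
Nim-value = 6

6
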